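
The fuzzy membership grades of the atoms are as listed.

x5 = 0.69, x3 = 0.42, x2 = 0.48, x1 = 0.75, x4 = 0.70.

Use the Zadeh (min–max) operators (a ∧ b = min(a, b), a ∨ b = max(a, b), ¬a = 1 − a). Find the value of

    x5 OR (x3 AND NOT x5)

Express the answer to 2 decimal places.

NOT x5 = 1 − 0.69 = 0.31
x3 AND NOT x5 = min(a, b) on (0.42, 0.31) = 0.31
x5 OR (x3 AND NOT x5) = max(a, b) on (0.69, 0.31) = 0.69

0.69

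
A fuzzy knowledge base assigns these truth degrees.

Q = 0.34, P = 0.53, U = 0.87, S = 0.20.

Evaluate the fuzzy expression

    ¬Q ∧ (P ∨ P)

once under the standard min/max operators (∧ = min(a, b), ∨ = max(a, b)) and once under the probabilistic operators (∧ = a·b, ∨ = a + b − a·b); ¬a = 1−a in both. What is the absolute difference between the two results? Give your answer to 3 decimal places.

0.016

Under standard min/max:
  ¬Q = 1 − 0.34 = 0.66
  P ∨ P = max(a, b) on (0.53, 0.53) = 0.53
  ¬Q ∧ (P ∨ P) = min(a, b) on (0.66, 0.53) = 0.53
  → value = 0.5300
Under probabilistic:
  ¬Q = 1 − 0.3400 = 0.6600
  P ∨ P = a + b − a·b on (0.5300, 0.5300) = 0.7791
  ¬Q ∧ (P ∨ P) = a·b on (0.6600, 0.7791) = 0.5142
  → value = 0.5142
|0.5300 − 0.5142| = 0.016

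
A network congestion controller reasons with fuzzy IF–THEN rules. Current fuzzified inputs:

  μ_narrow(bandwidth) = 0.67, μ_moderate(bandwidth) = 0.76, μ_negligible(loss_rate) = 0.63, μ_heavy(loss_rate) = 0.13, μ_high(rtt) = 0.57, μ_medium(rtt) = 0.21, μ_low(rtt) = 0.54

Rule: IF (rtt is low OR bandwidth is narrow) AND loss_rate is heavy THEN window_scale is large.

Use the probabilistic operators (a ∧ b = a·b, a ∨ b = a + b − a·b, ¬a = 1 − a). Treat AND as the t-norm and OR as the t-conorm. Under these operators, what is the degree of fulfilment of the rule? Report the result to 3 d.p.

0.110

firing strength: (low=0.54 OR narrow=0.67) = 0.8482; AND[a·b] with heavy=0.13 → w = 0.1103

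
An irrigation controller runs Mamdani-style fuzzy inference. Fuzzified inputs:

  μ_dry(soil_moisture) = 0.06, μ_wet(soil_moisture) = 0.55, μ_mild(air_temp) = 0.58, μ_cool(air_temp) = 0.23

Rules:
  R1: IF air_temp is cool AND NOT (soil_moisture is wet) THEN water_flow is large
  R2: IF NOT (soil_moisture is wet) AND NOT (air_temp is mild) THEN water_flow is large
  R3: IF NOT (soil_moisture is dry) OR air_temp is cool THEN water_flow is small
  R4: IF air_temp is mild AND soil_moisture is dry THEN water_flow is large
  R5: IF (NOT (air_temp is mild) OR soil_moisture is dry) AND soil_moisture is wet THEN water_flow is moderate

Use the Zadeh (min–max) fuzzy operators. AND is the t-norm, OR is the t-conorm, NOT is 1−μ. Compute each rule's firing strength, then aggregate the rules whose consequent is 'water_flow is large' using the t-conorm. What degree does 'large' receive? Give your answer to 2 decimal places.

R1: cool=0.23, ¬wet=1−0.55=0.45; AND[min(a, b)] → w = 0.23
R2: ¬wet=1−0.55=0.45, ¬mild=1−0.58=0.42; AND[min(a, b)] → w = 0.42
R3: ¬dry=1−0.06=0.94, cool=0.23; OR[max(a, b)] → w = 0.94
R4: mild=0.58, dry=0.06; AND[min(a, b)] → w = 0.06
R5: (¬mild=1−0.58=0.42 OR dry=0.06) = 0.42; AND[min(a, b)] with wet=0.55 → w = 0.42
Rules with consequent 'large': {R1, R2, R4} → strengths 0.23, 0.42, 0.06
Aggregate via t-conorm [max(a, b)]: 0.42

0.42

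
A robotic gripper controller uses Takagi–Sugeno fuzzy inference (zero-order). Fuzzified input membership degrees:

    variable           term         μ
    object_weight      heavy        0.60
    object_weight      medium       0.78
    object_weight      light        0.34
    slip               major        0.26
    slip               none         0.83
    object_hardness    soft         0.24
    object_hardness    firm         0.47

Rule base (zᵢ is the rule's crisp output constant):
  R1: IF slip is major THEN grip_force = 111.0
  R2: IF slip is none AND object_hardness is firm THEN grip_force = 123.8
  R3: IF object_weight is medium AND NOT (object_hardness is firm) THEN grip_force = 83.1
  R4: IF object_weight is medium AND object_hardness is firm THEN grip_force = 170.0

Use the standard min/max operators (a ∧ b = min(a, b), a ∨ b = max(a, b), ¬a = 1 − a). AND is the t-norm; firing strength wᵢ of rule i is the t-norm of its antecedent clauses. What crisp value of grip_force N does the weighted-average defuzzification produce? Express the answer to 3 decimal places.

121.959

R1 (z=111.0): major=0.26 → w = 0.26
R2 (z=123.8): none=0.83, firm=0.47; AND[min(a, b)] → w = 0.47
R3 (z=83.1): medium=0.78, ¬firm=1−0.47=0.53; AND[min(a, b)] → w = 0.53
R4 (z=170.0): medium=0.78, firm=0.47; AND[min(a, b)] → w = 0.47
Weighted average = (0.26·111.0 + 0.47·123.8 + 0.53·83.1 + 0.47·170.0) / (0.26 + 0.47 + 0.53 + 0.47)
  = 210.9890 / 1.7300 = 121.959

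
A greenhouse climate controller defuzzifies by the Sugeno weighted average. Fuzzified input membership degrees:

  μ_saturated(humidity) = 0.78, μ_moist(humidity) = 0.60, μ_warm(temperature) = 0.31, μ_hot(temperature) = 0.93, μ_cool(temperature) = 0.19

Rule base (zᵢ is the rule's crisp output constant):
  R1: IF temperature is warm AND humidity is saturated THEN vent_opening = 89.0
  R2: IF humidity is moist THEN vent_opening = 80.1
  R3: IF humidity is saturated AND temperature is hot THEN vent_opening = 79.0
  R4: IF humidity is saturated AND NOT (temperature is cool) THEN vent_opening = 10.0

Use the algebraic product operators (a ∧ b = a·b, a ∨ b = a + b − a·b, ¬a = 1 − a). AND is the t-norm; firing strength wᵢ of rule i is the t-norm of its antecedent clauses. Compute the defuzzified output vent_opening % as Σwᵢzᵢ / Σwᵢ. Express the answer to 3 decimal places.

60.575

R1 (z=89.0): warm=0.31, saturated=0.78; AND[a·b] → w = 0.2418
R2 (z=80.1): moist=0.60 → w = 0.6000
R3 (z=79.0): saturated=0.78, hot=0.93; AND[a·b] → w = 0.7254
R4 (z=10.0): saturated=0.78, ¬cool=1−0.19=0.81; AND[a·b] → w = 0.6318
Weighted average = (0.2418·89.0 + 0.6000·80.1 + 0.7254·79.0 + 0.6318·10.0) / (0.2418 + 0.6000 + 0.7254 + 0.6318)
  = 133.2048 / 2.1990 = 60.575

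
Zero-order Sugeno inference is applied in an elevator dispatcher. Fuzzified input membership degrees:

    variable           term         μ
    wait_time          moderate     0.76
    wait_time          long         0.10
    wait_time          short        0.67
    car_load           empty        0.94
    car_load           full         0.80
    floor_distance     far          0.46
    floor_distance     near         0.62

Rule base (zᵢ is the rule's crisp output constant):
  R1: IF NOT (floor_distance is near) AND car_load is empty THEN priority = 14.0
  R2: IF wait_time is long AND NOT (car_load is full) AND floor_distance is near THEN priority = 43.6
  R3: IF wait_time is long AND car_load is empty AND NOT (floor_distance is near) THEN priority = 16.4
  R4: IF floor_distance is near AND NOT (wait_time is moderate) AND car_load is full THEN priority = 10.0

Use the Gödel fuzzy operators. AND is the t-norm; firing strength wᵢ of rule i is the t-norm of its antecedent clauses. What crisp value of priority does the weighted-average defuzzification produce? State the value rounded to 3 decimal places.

R1 (z=14.0): ¬near=1−0.62=0.38, empty=0.94; AND[min(a, b)] → w = 0.38
R2 (z=43.6): long=0.10, ¬full=1−0.80=0.20, near=0.62; AND[min(a, b)] → w = 0.10
R3 (z=16.4): long=0.10, empty=0.94, ¬near=1−0.62=0.38; AND[min(a, b)] → w = 0.10
R4 (z=10.0): near=0.62, ¬moderate=1−0.76=0.24, full=0.80; AND[min(a, b)] → w = 0.24
Weighted average = (0.38·14.0 + 0.10·43.6 + 0.10·16.4 + 0.24·10.0) / (0.38 + 0.10 + 0.10 + 0.24)
  = 13.7200 / 0.8200 = 16.732

16.732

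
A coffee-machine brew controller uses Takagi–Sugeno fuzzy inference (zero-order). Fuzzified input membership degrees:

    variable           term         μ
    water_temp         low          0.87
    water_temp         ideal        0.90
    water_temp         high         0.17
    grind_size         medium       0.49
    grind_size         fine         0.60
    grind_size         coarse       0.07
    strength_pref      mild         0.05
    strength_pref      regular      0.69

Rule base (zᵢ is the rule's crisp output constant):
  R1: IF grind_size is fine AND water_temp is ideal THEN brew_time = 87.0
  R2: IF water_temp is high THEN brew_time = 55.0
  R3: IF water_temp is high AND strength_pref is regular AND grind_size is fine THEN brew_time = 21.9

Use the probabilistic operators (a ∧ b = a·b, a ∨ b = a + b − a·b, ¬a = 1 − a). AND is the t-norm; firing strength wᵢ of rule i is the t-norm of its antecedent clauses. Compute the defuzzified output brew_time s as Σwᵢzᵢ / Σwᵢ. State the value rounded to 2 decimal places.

R1 (z=87.0): fine=0.60, ideal=0.90; AND[a·b] → w = 0.5400
R2 (z=55.0): high=0.17 → w = 0.1700
R3 (z=21.9): high=0.17, regular=0.69, fine=0.60; AND[a·b] → w = 0.0704
Weighted average = (0.5400·87.0 + 0.1700·55.0 + 0.0704·21.9) / (0.5400 + 0.1700 + 0.0704)
  = 57.8713 / 0.7804 = 74.16

74.16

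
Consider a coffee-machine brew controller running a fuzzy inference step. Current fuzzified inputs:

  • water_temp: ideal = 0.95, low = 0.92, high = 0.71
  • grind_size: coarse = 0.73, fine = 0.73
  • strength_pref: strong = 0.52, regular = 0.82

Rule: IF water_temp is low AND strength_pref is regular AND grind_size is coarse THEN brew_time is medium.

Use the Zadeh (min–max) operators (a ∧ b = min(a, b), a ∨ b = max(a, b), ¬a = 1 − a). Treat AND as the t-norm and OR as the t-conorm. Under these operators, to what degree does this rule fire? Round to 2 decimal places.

firing strength: low=0.92, regular=0.82, coarse=0.73; AND[min(a, b)] → w = 0.73

0.73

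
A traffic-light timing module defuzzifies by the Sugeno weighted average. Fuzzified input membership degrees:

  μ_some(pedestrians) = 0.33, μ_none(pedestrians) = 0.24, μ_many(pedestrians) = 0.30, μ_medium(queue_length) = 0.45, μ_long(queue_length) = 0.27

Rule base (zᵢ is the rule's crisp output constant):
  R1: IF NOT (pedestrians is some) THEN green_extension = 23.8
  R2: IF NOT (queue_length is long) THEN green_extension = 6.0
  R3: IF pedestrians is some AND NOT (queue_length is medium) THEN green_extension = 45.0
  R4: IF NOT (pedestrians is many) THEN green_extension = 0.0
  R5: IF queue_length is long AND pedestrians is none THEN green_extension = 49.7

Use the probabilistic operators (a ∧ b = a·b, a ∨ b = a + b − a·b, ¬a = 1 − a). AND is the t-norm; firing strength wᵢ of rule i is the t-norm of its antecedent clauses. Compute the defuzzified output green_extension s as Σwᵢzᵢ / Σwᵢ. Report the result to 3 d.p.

13.517

R1 (z=23.8): ¬some=1−0.33=0.67 → w = 0.6700
R2 (z=6.0): ¬long=1−0.27=0.73 → w = 0.7300
R3 (z=45.0): some=0.33, ¬medium=1−0.45=0.55; AND[a·b] → w = 0.1815
R4 (z=0.0): ¬many=1−0.30=0.70 → w = 0.7000
R5 (z=49.7): long=0.27, none=0.24; AND[a·b] → w = 0.0648
Weighted average = (0.6700·23.8 + 0.7300·6.0 + 0.1815·45.0 + 0.7000·0.0 + 0.0648·49.7) / (0.6700 + 0.7300 + 0.1815 + 0.7000 + 0.0648)
  = 31.7141 / 2.3463 = 13.517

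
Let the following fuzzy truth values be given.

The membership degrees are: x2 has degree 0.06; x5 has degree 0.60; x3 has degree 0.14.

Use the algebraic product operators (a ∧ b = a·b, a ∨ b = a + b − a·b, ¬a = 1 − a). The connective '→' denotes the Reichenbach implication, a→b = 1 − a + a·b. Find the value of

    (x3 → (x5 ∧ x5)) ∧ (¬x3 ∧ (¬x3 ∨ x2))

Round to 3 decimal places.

x5 ∧ x5 = a·b on (0.6000, 0.6000) = 0.3600
x3 → (x5 ∧ x5)  [Reichenbach: 1 − a + a·b] with a=0.1400, b=0.3600 → 0.9104
¬x3 = 1 − 0.1400 = 0.8600
¬x3 = 1 − 0.1400 = 0.8600
¬x3 ∨ x2 = a + b − a·b on (0.8600, 0.0600) = 0.8684
¬x3 ∧ (¬x3 ∨ x2) = a·b on (0.8600, 0.8684) = 0.7468
(x3 → (x5 ∧ x5)) ∧ (¬x3 ∧ (¬x3 ∨ x2)) = a·b on (0.9104, 0.7468) = 0.6799

0.680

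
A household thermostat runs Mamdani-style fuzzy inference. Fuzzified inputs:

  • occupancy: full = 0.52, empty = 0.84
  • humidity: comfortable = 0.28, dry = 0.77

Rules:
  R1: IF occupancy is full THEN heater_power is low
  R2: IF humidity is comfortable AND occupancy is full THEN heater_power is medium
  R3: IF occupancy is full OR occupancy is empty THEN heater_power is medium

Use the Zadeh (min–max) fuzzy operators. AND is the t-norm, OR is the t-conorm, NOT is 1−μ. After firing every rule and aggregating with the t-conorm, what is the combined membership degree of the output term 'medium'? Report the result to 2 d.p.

R1: full=0.52 → w = 0.52
R2: comfortable=0.28, full=0.52; AND[min(a, b)] → w = 0.28
R3: full=0.52, empty=0.84; OR[max(a, b)] → w = 0.84
Rules with consequent 'medium': {R2, R3} → strengths 0.28, 0.84
Aggregate via t-conorm [max(a, b)]: 0.84

0.84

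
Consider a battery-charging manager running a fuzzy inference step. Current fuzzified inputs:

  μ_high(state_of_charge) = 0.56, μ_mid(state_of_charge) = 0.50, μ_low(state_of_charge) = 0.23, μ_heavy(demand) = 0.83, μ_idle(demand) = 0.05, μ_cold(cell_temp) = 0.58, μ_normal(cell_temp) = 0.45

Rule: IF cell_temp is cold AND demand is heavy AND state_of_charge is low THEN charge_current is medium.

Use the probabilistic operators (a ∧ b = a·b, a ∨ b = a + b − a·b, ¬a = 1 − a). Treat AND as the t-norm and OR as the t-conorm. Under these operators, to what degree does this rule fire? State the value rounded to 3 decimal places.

0.111

firing strength: cold=0.58, heavy=0.83, low=0.23; AND[a·b] → w = 0.1107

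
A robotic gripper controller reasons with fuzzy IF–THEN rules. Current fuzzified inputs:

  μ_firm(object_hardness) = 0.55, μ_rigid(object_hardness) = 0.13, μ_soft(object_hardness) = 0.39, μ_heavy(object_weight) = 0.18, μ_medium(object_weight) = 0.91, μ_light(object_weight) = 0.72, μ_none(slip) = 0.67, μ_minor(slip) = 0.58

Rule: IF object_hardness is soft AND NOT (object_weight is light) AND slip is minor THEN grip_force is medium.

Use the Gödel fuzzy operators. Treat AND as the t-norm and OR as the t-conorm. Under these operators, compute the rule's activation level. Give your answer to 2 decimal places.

0.28

firing strength: soft=0.39, ¬light=1−0.72=0.28, minor=0.58; AND[min(a, b)] → w = 0.28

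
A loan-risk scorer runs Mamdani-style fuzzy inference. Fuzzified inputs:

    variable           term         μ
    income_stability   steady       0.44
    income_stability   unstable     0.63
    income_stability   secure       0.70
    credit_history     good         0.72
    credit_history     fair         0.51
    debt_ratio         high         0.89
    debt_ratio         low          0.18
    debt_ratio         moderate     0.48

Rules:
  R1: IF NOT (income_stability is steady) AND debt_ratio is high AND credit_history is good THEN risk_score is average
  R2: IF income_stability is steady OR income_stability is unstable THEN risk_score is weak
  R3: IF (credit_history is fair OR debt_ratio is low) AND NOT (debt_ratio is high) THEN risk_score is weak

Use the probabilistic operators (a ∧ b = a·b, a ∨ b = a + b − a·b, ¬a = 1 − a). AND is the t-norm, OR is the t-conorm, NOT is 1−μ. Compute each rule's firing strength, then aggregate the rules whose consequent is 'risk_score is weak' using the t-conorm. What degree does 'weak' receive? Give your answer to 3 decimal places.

0.806

R1: ¬steady=1−0.44=0.56, high=0.89, good=0.72; AND[a·b] → w = 0.3588
R2: steady=0.44, unstable=0.63; OR[a + b − a·b] → w = 0.7928
R3: (fair=0.51 OR low=0.18) = 0.5982; AND[a·b] with ¬high=1−0.89=0.11 → w = 0.0658
Rules with consequent 'weak': {R2, R3} → strengths 0.7928, 0.0658
Aggregate via t-conorm [a + b − a·b]: 0.8064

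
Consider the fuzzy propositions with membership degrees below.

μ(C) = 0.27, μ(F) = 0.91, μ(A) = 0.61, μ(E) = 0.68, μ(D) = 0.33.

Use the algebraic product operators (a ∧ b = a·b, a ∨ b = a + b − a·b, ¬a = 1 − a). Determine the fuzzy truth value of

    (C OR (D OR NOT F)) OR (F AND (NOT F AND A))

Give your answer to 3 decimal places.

0.577

NOT F = 1 − 0.9100 = 0.0900
D OR NOT F = a + b − a·b on (0.3300, 0.0900) = 0.3903
C OR (D OR NOT F) = a + b − a·b on (0.2700, 0.3903) = 0.5549
NOT F = 1 − 0.9100 = 0.0900
NOT F AND A = a·b on (0.0900, 0.6100) = 0.0549
F AND (NOT F AND A) = a·b on (0.9100, 0.0549) = 0.0500
(C OR (D OR NOT F)) OR (F AND (NOT F AND A)) = a + b − a·b on (0.5549, 0.0500) = 0.5772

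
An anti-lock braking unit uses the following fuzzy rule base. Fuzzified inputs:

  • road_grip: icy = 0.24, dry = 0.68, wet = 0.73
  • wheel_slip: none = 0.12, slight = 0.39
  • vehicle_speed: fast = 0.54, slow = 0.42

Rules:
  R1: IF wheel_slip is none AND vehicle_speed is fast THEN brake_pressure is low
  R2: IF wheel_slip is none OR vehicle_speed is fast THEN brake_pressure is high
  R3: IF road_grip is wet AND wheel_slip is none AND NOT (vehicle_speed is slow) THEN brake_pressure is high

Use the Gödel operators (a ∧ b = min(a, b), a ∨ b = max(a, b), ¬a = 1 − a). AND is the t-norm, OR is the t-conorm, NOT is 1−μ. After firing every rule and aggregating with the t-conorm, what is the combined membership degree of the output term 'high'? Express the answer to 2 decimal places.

R1: none=0.12, fast=0.54; AND[min(a, b)] → w = 0.12
R2: none=0.12, fast=0.54; OR[max(a, b)] → w = 0.54
R3: wet=0.73, none=0.12, ¬slow=1−0.42=0.58; AND[min(a, b)] → w = 0.12
Rules with consequent 'high': {R2, R3} → strengths 0.54, 0.12
Aggregate via t-conorm [max(a, b)]: 0.54

0.54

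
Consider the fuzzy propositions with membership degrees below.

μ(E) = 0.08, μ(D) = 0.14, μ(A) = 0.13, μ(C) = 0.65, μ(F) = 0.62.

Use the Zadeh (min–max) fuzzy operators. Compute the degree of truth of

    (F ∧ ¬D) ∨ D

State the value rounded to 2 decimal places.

0.62

¬D = 1 − 0.14 = 0.86
F ∧ ¬D = min(a, b) on (0.62, 0.86) = 0.62
(F ∧ ¬D) ∨ D = max(a, b) on (0.62, 0.14) = 0.62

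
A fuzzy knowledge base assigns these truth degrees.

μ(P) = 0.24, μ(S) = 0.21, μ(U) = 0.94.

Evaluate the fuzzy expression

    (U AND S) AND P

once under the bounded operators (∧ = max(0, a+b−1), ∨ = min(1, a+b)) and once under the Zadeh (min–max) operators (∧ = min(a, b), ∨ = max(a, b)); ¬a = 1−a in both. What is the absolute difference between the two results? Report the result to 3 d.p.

Under bounded:
  U AND S = max(0, a+b−1) on (0.94, 0.21) = 0.15
  (U AND S) AND P = max(0, a+b−1) on (0.15, 0.24) = 0.00
  → value = 0.0000
Under Zadeh (min–max):
  U AND S = min(a, b) on (0.94, 0.21) = 0.21
  (U AND S) AND P = min(a, b) on (0.21, 0.24) = 0.21
  → value = 0.2100
|0.0000 − 0.2100| = 0.210

0.210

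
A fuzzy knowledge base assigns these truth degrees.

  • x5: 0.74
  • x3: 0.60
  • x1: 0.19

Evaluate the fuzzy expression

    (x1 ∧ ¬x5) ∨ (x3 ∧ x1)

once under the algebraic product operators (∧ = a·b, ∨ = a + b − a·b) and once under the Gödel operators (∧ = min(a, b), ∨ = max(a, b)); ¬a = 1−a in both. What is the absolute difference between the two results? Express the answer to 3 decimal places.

0.032

Under algebraic product:
  ¬x5 = 1 − 0.7400 = 0.2600
  x1 ∧ ¬x5 = a·b on (0.1900, 0.2600) = 0.0494
  x3 ∧ x1 = a·b on (0.6000, 0.1900) = 0.1140
  (x1 ∧ ¬x5) ∨ (x3 ∧ x1) = a + b − a·b on (0.0494, 0.1140) = 0.1578
  → value = 0.1578
Under Gödel:
  ¬x5 = 1 − 0.74 = 0.26
  x1 ∧ ¬x5 = min(a, b) on (0.19, 0.26) = 0.19
  x3 ∧ x1 = min(a, b) on (0.60, 0.19) = 0.19
  (x1 ∧ ¬x5) ∨ (x3 ∧ x1) = max(a, b) on (0.19, 0.19) = 0.19
  → value = 0.1900
|0.1578 − 0.1900| = 0.032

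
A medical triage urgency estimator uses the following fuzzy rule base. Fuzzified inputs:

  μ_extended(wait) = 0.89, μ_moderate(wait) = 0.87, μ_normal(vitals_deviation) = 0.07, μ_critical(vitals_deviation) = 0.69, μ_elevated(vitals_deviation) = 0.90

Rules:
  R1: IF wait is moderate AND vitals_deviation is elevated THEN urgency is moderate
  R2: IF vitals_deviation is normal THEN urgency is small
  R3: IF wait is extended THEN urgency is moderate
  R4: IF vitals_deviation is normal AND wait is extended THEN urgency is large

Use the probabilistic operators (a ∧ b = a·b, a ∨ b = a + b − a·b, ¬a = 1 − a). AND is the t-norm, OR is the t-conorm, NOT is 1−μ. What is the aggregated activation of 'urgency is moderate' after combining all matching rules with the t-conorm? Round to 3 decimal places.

0.976

R1: moderate=0.87, elevated=0.90; AND[a·b] → w = 0.7830
R2: normal=0.07 → w = 0.0700
R3: extended=0.89 → w = 0.8900
R4: normal=0.07, extended=0.89; AND[a·b] → w = 0.0623
Rules with consequent 'moderate': {R1, R3} → strengths 0.7830, 0.8900
Aggregate via t-conorm [a + b − a·b]: 0.9761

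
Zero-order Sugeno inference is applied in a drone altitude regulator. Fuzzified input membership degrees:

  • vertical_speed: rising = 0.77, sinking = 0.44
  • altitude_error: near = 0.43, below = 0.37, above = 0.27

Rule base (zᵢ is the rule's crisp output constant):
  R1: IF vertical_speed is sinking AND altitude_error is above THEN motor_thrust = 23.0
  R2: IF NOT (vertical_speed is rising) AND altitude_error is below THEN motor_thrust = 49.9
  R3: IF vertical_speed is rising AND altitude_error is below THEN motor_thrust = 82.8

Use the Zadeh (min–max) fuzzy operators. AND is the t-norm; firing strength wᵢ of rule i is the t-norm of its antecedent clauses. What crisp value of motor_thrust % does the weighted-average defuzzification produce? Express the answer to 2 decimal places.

R1 (z=23.0): sinking=0.44, above=0.27; AND[min(a, b)] → w = 0.27
R2 (z=49.9): ¬rising=1−0.77=0.23, below=0.37; AND[min(a, b)] → w = 0.23
R3 (z=82.8): rising=0.77, below=0.37; AND[min(a, b)] → w = 0.37
Weighted average = (0.27·23.0 + 0.23·49.9 + 0.37·82.8) / (0.27 + 0.23 + 0.37)
  = 48.3230 / 0.8700 = 55.54

55.54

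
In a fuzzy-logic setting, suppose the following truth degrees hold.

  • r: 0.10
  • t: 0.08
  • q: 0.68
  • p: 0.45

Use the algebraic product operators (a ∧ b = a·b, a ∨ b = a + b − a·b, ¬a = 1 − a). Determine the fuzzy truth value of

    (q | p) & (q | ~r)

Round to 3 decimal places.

0.798

q | p = a + b − a·b on (0.6800, 0.4500) = 0.8240
~r = 1 − 0.1000 = 0.9000
q | ~r = a + b − a·b on (0.6800, 0.9000) = 0.9680
(q | p) & (q | ~r) = a·b on (0.8240, 0.9680) = 0.7976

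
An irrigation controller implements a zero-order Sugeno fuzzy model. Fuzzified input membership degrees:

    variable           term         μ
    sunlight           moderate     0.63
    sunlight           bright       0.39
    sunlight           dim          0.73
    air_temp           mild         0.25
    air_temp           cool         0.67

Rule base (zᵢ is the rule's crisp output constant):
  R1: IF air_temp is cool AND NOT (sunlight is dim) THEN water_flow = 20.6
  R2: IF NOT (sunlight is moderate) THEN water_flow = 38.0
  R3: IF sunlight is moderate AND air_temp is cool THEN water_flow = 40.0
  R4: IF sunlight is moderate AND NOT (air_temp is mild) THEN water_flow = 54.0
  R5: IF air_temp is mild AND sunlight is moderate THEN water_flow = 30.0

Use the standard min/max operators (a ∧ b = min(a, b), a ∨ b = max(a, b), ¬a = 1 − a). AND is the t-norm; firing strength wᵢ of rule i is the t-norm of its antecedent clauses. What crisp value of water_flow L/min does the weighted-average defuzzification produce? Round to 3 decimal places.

R1 (z=20.6): cool=0.67, ¬dim=1−0.73=0.27; AND[min(a, b)] → w = 0.27
R2 (z=38.0): ¬moderate=1−0.63=0.37 → w = 0.37
R3 (z=40.0): moderate=0.63, cool=0.67; AND[min(a, b)] → w = 0.63
R4 (z=54.0): moderate=0.63, ¬mild=1−0.25=0.75; AND[min(a, b)] → w = 0.63
R5 (z=30.0): mild=0.25, moderate=0.63; AND[min(a, b)] → w = 0.25
Weighted average = (0.27·20.6 + 0.37·38.0 + 0.63·40.0 + 0.63·54.0 + 0.25·30.0) / (0.27 + 0.37 + 0.63 + 0.63 + 0.25)
  = 86.3420 / 2.1500 = 40.159

40.159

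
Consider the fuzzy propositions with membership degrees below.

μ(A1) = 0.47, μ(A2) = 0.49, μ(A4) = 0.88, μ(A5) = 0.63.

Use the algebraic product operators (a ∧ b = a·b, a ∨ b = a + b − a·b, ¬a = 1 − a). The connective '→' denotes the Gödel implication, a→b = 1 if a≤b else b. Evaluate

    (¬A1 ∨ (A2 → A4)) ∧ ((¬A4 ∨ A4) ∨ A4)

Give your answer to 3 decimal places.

0.987

¬A1 = 1 − 0.4700 = 0.5300
A2 → A4  [Gödel: 1 if a≤b else b] with a=0.4900, b=0.8800 → 1.0000
¬A1 ∨ (A2 → A4) = a + b − a·b on (0.5300, 1.0000) = 1.0000
¬A4 = 1 − 0.8800 = 0.1200
¬A4 ∨ A4 = a + b − a·b on (0.1200, 0.8800) = 0.8944
(¬A4 ∨ A4) ∨ A4 = a + b − a·b on (0.8944, 0.8800) = 0.9873
(¬A1 ∨ (A2 → A4)) ∧ ((¬A4 ∨ A4) ∨ A4) = a·b on (1.0000, 0.9873) = 0.9873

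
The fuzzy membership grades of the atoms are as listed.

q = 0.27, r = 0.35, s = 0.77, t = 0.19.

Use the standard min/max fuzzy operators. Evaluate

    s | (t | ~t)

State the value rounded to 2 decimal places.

0.81

~t = 1 − 0.19 = 0.81
t | ~t = max(a, b) on (0.19, 0.81) = 0.81
s | (t | ~t) = max(a, b) on (0.77, 0.81) = 0.81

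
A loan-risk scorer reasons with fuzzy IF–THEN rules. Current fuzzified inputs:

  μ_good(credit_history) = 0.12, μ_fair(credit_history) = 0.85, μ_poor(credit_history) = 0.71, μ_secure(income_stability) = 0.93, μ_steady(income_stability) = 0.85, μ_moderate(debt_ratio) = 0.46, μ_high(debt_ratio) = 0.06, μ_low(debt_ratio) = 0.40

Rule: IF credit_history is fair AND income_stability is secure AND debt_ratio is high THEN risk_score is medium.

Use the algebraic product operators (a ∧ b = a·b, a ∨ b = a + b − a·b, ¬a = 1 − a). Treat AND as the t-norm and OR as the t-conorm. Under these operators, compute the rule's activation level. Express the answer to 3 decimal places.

firing strength: fair=0.85, secure=0.93, high=0.06; AND[a·b] → w = 0.0474

0.047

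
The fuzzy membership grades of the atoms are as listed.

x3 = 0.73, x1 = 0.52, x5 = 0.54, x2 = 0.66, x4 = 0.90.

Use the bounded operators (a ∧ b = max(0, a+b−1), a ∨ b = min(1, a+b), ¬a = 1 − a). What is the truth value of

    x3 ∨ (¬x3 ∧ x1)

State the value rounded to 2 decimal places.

¬x3 = 1 − 0.73 = 0.27
¬x3 ∧ x1 = max(0, a+b−1) on (0.27, 0.52) = 0.00
x3 ∨ (¬x3 ∧ x1) = min(1, a+b) on (0.73, 0.00) = 0.73

0.73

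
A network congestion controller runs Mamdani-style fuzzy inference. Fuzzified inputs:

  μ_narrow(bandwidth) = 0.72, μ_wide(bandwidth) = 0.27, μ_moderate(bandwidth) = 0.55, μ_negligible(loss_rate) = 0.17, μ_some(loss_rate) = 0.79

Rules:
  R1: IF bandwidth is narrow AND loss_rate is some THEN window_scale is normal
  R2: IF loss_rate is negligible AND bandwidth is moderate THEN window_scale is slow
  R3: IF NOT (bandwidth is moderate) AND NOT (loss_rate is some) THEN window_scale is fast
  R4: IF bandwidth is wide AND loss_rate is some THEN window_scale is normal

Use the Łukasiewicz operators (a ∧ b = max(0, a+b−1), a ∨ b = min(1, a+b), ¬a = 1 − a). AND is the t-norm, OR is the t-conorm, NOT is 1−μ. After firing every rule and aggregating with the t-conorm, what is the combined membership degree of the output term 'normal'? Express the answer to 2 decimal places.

0.57

R1: narrow=0.72, some=0.79; AND[max(0, a+b−1)] → w = 0.51
R2: negligible=0.17, moderate=0.55; AND[max(0, a+b−1)] → w = 0.00
R3: ¬moderate=1−0.55=0.45, ¬some=1−0.79=0.21; AND[max(0, a+b−1)] → w = 0.00
R4: wide=0.27, some=0.79; AND[max(0, a+b−1)] → w = 0.06
Rules with consequent 'normal': {R1, R4} → strengths 0.51, 0.06
Aggregate via t-conorm [min(1, a+b)]: 0.57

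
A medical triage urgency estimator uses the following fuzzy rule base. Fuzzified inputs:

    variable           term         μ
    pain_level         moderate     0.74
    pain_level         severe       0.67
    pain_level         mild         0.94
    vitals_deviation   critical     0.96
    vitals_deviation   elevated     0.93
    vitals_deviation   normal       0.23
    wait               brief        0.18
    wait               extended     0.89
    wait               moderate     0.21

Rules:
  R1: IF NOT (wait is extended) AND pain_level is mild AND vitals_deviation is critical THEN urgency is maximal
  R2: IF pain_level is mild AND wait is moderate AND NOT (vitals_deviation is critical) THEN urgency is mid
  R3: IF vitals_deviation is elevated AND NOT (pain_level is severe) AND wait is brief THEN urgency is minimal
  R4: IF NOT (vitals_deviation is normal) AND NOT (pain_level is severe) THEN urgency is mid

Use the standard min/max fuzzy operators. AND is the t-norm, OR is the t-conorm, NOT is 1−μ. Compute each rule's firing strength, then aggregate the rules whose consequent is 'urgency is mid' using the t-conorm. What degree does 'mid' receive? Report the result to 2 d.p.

R1: ¬extended=1−0.89=0.11, mild=0.94, critical=0.96; AND[min(a, b)] → w = 0.11
R2: mild=0.94, moderate=0.21, ¬critical=1−0.96=0.04; AND[min(a, b)] → w = 0.04
R3: elevated=0.93, ¬severe=1−0.67=0.33, brief=0.18; AND[min(a, b)] → w = 0.18
R4: ¬normal=1−0.23=0.77, ¬severe=1−0.67=0.33; AND[min(a, b)] → w = 0.33
Rules with consequent 'mid': {R2, R4} → strengths 0.04, 0.33
Aggregate via t-conorm [max(a, b)]: 0.33

0.33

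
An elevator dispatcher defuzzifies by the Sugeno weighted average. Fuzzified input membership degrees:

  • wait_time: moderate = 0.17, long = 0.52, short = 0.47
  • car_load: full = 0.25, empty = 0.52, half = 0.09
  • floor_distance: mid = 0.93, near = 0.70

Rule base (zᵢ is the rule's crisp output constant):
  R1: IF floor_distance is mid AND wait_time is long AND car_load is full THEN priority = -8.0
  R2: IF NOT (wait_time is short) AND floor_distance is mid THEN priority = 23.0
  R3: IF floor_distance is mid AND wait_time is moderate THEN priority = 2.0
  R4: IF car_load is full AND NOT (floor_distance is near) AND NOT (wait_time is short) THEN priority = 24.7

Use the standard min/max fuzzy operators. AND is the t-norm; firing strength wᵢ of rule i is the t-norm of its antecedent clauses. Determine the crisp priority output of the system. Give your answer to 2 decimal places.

13.92

R1 (z=-8.0): mid=0.93, long=0.52, full=0.25; AND[min(a, b)] → w = 0.25
R2 (z=23.0): ¬short=1−0.47=0.53, mid=0.93; AND[min(a, b)] → w = 0.53
R3 (z=2.0): mid=0.93, moderate=0.17; AND[min(a, b)] → w = 0.17
R4 (z=24.7): full=0.25, ¬near=1−0.70=0.30, ¬short=1−0.47=0.53; AND[min(a, b)] → w = 0.25
Weighted average = (0.25·-8.0 + 0.53·23.0 + 0.17·2.0 + 0.25·24.7) / (0.25 + 0.53 + 0.17 + 0.25)
  = 16.7050 / 1.2000 = 13.92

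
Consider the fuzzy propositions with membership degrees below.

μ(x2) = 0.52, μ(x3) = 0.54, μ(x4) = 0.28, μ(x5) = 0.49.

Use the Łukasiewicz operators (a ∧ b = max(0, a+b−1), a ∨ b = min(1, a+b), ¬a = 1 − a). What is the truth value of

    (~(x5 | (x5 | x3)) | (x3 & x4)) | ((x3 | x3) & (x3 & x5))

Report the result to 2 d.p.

0.03

x5 | x3 = min(1, a+b) on (0.49, 0.54) = 1.00
x5 | (x5 | x3) = min(1, a+b) on (0.49, 1.00) = 1.00
~(x5 | (x5 | x3)) = 1 − 1.00 = 0.00
x3 & x4 = max(0, a+b−1) on (0.54, 0.28) = 0.00
~(x5 | (x5 | x3)) | (x3 & x4) = min(1, a+b) on (0.00, 0.00) = 0.00
x3 | x3 = min(1, a+b) on (0.54, 0.54) = 1.00
x3 & x5 = max(0, a+b−1) on (0.54, 0.49) = 0.03
(x3 | x3) & (x3 & x5) = max(0, a+b−1) on (1.00, 0.03) = 0.03
(~(x5 | (x5 | x3)) | (x3 & x4)) | ((x3 | x3) & (x3 & x5)) = min(1, a+b) on (0.00, 0.03) = 0.03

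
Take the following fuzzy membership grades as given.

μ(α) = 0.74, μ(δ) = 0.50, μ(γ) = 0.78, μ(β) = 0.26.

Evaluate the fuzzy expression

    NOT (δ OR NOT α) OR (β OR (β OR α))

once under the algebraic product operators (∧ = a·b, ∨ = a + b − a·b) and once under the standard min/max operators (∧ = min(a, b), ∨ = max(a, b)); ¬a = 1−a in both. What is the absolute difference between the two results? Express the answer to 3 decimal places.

Under algebraic product:
  NOT α = 1 − 0.7400 = 0.2600
  δ OR NOT α = a + b − a·b on (0.5000, 0.2600) = 0.6300
  NOT (δ OR NOT α) = 1 − 0.6300 = 0.3700
  β OR α = a + b − a·b on (0.2600, 0.7400) = 0.8076
  β OR (β OR α) = a + b − a·b on (0.2600, 0.8076) = 0.8576
  NOT (δ OR NOT α) OR (β OR (β OR α)) = a + b − a·b on (0.3700, 0.8576) = 0.9103
  → value = 0.9103
Under standard min/max:
  NOT α = 1 − 0.74 = 0.26
  δ OR NOT α = max(a, b) on (0.50, 0.26) = 0.50
  NOT (δ OR NOT α) = 1 − 0.50 = 0.50
  β OR α = max(a, b) on (0.26, 0.74) = 0.74
  β OR (β OR α) = max(a, b) on (0.26, 0.74) = 0.74
  NOT (δ OR NOT α) OR (β OR (β OR α)) = max(a, b) on (0.50, 0.74) = 0.74
  → value = 0.7400
|0.9103 − 0.7400| = 0.170

0.170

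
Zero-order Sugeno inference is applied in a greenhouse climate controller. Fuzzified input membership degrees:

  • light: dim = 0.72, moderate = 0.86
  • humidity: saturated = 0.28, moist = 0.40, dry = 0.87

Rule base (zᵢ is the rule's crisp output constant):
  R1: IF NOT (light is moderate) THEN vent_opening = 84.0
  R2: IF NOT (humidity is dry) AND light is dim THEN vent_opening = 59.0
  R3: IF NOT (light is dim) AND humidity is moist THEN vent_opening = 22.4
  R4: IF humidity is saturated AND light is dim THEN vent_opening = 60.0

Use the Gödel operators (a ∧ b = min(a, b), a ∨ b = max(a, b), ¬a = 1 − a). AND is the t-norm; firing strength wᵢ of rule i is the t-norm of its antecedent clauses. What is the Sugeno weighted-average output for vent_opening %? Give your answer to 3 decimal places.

R1 (z=84.0): ¬moderate=1−0.86=0.14 → w = 0.14
R2 (z=59.0): ¬dry=1−0.87=0.13, dim=0.72; AND[min(a, b)] → w = 0.13
R3 (z=22.4): ¬dim=1−0.72=0.28, moist=0.40; AND[min(a, b)] → w = 0.28
R4 (z=60.0): saturated=0.28, dim=0.72; AND[min(a, b)] → w = 0.28
Weighted average = (0.14·84.0 + 0.13·59.0 + 0.28·22.4 + 0.28·60.0) / (0.14 + 0.13 + 0.28 + 0.28)
  = 42.5020 / 0.8300 = 51.207

51.207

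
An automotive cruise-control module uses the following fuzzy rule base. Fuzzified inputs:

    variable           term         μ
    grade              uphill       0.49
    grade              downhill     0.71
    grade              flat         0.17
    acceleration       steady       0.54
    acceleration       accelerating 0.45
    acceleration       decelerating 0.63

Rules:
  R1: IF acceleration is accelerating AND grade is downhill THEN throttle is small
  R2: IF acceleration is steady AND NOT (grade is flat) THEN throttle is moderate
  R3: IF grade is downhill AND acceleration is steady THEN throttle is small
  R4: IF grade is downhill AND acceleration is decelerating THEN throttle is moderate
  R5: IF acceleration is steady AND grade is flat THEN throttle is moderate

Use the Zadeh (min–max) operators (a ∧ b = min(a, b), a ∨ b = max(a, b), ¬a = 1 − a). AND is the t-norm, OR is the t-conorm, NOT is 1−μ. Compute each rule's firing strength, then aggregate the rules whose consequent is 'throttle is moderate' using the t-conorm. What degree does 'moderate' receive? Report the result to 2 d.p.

0.63

R1: accelerating=0.45, downhill=0.71; AND[min(a, b)] → w = 0.45
R2: steady=0.54, ¬flat=1−0.17=0.83; AND[min(a, b)] → w = 0.54
R3: downhill=0.71, steady=0.54; AND[min(a, b)] → w = 0.54
R4: downhill=0.71, decelerating=0.63; AND[min(a, b)] → w = 0.63
R5: steady=0.54, flat=0.17; AND[min(a, b)] → w = 0.17
Rules with consequent 'moderate': {R2, R4, R5} → strengths 0.54, 0.63, 0.17
Aggregate via t-conorm [max(a, b)]: 0.63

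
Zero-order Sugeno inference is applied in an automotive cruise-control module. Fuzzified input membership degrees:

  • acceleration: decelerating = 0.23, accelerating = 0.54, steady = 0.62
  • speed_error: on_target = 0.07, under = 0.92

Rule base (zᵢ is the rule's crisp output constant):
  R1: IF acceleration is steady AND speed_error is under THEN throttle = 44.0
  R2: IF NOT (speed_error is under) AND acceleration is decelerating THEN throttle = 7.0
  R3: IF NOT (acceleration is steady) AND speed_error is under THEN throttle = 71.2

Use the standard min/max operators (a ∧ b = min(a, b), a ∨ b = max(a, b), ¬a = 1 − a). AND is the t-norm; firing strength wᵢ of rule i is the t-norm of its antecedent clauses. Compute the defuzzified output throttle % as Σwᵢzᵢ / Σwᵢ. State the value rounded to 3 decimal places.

50.830

R1 (z=44.0): steady=0.62, under=0.92; AND[min(a, b)] → w = 0.62
R2 (z=7.0): ¬under=1−0.92=0.08, decelerating=0.23; AND[min(a, b)] → w = 0.08
R3 (z=71.2): ¬steady=1−0.62=0.38, under=0.92; AND[min(a, b)] → w = 0.38
Weighted average = (0.62·44.0 + 0.08·7.0 + 0.38·71.2) / (0.62 + 0.08 + 0.38)
  = 54.8960 / 1.0800 = 50.830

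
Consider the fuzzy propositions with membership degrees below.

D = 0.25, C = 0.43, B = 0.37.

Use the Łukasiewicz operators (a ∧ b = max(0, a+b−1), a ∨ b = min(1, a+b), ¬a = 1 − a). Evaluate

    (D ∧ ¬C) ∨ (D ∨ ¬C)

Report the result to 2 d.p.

0.82

¬C = 1 − 0.43 = 0.57
D ∧ ¬C = max(0, a+b−1) on (0.25, 0.57) = 0.00
¬C = 1 − 0.43 = 0.57
D ∨ ¬C = min(1, a+b) on (0.25, 0.57) = 0.82
(D ∧ ¬C) ∨ (D ∨ ¬C) = min(1, a+b) on (0.00, 0.82) = 0.82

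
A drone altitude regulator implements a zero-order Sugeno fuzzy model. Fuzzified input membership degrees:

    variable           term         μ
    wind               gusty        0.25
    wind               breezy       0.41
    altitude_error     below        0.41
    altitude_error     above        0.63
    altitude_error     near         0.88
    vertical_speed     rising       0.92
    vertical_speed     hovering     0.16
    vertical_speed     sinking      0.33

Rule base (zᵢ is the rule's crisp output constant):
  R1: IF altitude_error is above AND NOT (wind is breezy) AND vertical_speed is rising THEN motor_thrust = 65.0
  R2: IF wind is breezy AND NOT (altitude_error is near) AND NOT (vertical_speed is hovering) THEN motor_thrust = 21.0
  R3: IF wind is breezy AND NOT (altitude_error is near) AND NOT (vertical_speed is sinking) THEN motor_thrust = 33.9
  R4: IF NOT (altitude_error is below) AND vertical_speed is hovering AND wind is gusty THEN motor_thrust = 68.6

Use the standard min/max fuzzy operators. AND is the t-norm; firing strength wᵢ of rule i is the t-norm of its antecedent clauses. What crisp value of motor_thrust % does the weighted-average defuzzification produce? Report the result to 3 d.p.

R1 (z=65.0): above=0.63, ¬breezy=1−0.41=0.59, rising=0.92; AND[min(a, b)] → w = 0.59
R2 (z=21.0): breezy=0.41, ¬near=1−0.88=0.12, ¬hovering=1−0.16=0.84; AND[min(a, b)] → w = 0.12
R3 (z=33.9): breezy=0.41, ¬near=1−0.88=0.12, ¬sinking=1−0.33=0.67; AND[min(a, b)] → w = 0.12
R4 (z=68.6): ¬below=1−0.41=0.59, hovering=0.16, gusty=0.25; AND[min(a, b)] → w = 0.16
Weighted average = (0.59·65.0 + 0.12·21.0 + 0.12·33.9 + 0.16·68.6) / (0.59 + 0.12 + 0.12 + 0.16)
  = 55.9140 / 0.9900 = 56.479

56.479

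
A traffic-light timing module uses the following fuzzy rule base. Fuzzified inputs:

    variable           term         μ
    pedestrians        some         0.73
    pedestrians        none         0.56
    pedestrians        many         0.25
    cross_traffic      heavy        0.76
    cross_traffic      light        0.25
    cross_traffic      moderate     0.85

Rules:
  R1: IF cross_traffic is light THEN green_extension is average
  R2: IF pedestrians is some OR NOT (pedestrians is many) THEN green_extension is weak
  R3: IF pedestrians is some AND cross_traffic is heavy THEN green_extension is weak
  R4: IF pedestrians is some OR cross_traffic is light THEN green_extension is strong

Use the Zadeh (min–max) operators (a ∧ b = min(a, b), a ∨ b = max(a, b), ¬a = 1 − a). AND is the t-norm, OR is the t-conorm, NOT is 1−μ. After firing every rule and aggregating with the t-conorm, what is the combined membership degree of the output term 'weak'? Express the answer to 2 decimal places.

0.75

R1: light=0.25 → w = 0.25
R2: some=0.73, ¬many=1−0.25=0.75; OR[max(a, b)] → w = 0.75
R3: some=0.73, heavy=0.76; AND[min(a, b)] → w = 0.73
R4: some=0.73, light=0.25; OR[max(a, b)] → w = 0.73
Rules with consequent 'weak': {R2, R3} → strengths 0.75, 0.73
Aggregate via t-conorm [max(a, b)]: 0.75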